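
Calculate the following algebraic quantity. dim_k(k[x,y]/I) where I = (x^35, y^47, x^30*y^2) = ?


k[x,y]/I, I = (x^35, y^47, x^30*y^2)
Rect: 35x47=1645. Corner: (35-30)x(47-2)=225.
dim = 1645-225 = 1420


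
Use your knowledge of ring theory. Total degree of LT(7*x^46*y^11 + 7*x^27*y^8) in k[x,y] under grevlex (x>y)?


LT: 7*x^46*y^11
deg_x=46, deg_y=11
Total=46+11=57


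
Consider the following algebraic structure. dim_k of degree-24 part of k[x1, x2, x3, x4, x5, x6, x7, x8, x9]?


C(d+n-1,n-1)=C(32,8)=10518300


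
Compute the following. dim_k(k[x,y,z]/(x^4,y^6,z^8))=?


Basis: x^iy^jz^k, i<4,j<6,k<8
4*6*8=192


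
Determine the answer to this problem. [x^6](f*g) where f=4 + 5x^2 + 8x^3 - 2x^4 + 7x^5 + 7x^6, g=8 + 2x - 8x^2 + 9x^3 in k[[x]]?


[x^6] = sum a_i*b_j, i+j=6
  8*9=72
  -2*-8=16
  7*2=14
  7*8=56
Sum=158


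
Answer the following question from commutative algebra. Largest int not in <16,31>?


gcd(16,31)=1 => F=ab-a-b=16*31-16-31=496-47=449


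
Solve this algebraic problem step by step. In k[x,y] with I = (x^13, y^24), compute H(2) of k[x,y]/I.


k[x,y], I = (x^13, y^24), d = 2
Need i < 13 and d-i < 24.
Range: 0 <= i <= 2.
H(2) = 3


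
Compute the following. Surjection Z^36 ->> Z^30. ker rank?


rank(ker) = 36-30 = 6


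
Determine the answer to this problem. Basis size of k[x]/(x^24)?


Basis: 1,x,...,x^23
dim=24


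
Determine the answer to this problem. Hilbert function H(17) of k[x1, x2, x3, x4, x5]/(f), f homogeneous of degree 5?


C(21,4)-C(16,4)=5985-1820=4165


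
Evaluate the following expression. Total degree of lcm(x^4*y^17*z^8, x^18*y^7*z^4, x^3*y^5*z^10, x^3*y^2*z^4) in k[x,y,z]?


lcm = componentwise max:
x: max(4,18,3,3)=18
y: max(17,7,5,2)=17
z: max(8,4,10,4)=10
Total=18+17+10=45


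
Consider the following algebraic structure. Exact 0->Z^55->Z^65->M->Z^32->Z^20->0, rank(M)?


Alt sum=0:
(-1)^0*55 + (-1)^1*65 + (-1)^2*? + (-1)^3*32 + (-1)^4*20=0
rank(M)=22


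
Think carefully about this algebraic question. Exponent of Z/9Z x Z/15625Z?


Exponent = lcm of the cyclic orders; pairwise coprime => product.
3^2*5^6=9*15625=140625


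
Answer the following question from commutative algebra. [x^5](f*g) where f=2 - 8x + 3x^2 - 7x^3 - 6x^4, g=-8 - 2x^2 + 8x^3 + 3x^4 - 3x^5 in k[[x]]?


[x^5] = sum a_i*b_j, i+j=5
  2*-3=-6
  -8*3=-24
  3*8=24
  -7*-2=14
Sum=8


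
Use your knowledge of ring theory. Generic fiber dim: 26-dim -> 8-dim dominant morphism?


dim(fiber)=dim(X)-dim(Y)=26-8=18


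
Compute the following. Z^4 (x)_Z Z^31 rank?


rank(M(x)N) = rank(M)*rank(N)
4*31 = 124


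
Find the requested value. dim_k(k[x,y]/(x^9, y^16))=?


Basis: x^i*y^j, i<9, j<16
9*16=144


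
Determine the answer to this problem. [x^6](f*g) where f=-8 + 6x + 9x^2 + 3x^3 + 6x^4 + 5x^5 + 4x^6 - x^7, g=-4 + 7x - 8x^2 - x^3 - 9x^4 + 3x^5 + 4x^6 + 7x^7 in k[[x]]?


[x^6] = sum a_i*b_j, i+j=6
  -8*4=-32
  6*3=18
  9*-9=-81
  3*-1=-3
  6*-8=-48
  5*7=35
  4*-4=-16
Sum=-127


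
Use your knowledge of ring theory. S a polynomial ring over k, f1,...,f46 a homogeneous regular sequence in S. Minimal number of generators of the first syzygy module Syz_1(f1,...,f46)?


Regular sequence => Koszul complex is the minimal free resolution.
Syz_1 minimally generated by Koszul relations f_i*e_j - f_j*e_i (i<j): mu(Syz_1) = beta_2 = C(m,2) = m(m-1)/2
m=46
46*45/2 = 1035


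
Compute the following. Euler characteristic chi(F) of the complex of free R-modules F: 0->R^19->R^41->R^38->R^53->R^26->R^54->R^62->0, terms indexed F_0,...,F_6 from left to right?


chi = sum (-1)^i * rank:
(-1)^0*19=19
(-1)^1*41=-41
(-1)^2*38=38
(-1)^3*53=-53
(-1)^4*26=26
(-1)^5*54=-54
(-1)^6*62=62
chi=-3


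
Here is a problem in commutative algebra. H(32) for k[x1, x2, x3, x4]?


C(d+n-1,n-1)=C(35,3)=6545


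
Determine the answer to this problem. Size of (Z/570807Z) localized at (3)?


3-primary part: 570807=3^9*29
Size=3^9=19683


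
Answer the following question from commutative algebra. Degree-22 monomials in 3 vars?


C(d+n-1,n-1)=C(24,2)=276


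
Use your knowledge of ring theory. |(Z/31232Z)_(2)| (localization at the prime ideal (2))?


2-primary part: 31232=2^9*61
Size=2^9=512


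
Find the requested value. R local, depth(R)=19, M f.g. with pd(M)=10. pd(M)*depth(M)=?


pd+depth=19
depth=19-10=9
pd*depth=10*9=90


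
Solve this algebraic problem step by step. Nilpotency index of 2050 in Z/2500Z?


2050^k mod 2500:
k=1: 2050
k=2: 0
First zero at k = 2


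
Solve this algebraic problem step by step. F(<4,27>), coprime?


gcd(4,27)=1 => F=ab-a-b=4*27-4-27=108-31=77


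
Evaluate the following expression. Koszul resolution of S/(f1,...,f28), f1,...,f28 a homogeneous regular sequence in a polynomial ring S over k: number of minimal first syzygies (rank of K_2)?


Regular sequence => Koszul complex is the minimal free resolution.
Syz_1 minimally generated by Koszul relations f_i*e_j - f_j*e_i (i<j): mu(Syz_1) = beta_2 = C(m,2) = m(m-1)/2
m=28
28*27/2 = 378


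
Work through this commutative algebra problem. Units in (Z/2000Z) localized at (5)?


Local ring = Z/125Z.
phi(125) = 5^2*(5-1) = 100


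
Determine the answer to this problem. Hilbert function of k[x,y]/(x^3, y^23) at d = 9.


k[x,y], I = (x^3, y^23), d = 9
Need i < 3 and d-i < 23.
Range: 0 <= i <= 2.
H(9) = 3


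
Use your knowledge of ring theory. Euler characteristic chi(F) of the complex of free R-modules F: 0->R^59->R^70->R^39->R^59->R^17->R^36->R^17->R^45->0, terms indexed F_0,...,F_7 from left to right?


chi = sum (-1)^i * rank:
(-1)^0*59=59
(-1)^1*70=-70
(-1)^2*39=39
(-1)^3*59=-59
(-1)^4*17=17
(-1)^5*36=-36
(-1)^6*17=17
(-1)^7*45=-45
chi=-78


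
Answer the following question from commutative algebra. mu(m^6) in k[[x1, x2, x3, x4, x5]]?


C(n+d-1,d)=C(10,6)=210


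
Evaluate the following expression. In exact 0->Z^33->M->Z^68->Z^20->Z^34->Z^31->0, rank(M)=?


Alt sum=0:
(-1)^0*33 + (-1)^1*? + (-1)^2*68 + (-1)^3*20 + (-1)^4*34 + (-1)^5*31=0
rank(M)=84


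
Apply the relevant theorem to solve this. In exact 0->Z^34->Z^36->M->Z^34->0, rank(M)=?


Alt sum=0:
(-1)^0*34 + (-1)^1*36 + (-1)^2*? + (-1)^3*34=0
rank(M)=36


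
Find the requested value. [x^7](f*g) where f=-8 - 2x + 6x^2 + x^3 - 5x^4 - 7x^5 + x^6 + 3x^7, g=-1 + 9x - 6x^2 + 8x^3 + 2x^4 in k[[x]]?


[x^7] = sum a_i*b_j, i+j=7
  1*2=2
  -5*8=-40
  -7*-6=42
  1*9=9
  3*-1=-3
Sum=10


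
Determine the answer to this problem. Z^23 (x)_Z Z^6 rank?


rank(M(x)N) = rank(M)*rank(N)
23*6 = 138


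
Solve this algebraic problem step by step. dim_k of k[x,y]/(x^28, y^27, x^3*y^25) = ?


k[x,y]/I, I = (x^28, y^27, x^3*y^25)
Rect: 28x27=756. Corner: (28-3)x(27-25)=50.
dim = 756-50 = 706


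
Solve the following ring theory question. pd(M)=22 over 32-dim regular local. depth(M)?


pd+depth=depth(R)=32
depth=32-22=10


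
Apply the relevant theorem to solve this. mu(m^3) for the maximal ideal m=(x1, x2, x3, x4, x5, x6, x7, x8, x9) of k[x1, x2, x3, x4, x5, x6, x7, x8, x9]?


Graded Nakayama: mu(m^d) = dim_k (m^d/m^(d+1)) = #degree-3 monomials in 9 vars
C(n+d-1,d)=C(11,3)=165


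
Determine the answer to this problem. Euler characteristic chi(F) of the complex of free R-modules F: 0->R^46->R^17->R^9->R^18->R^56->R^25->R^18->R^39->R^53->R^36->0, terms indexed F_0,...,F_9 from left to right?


chi = sum (-1)^i * rank:
(-1)^0*46=46
(-1)^1*17=-17
(-1)^2*9=9
(-1)^3*18=-18
(-1)^4*56=56
(-1)^5*25=-25
(-1)^6*18=18
(-1)^7*39=-39
(-1)^8*53=53
(-1)^9*36=-36
chi=47


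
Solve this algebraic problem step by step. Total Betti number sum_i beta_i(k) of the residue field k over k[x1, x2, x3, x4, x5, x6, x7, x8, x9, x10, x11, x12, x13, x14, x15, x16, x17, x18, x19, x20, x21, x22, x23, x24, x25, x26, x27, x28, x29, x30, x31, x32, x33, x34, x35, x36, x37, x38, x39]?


Koszul resolution: beta_i(k)=C(n,i), n=39
sum_i C(39,i) = 2^39 = 549755813888


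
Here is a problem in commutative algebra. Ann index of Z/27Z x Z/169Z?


Exponent = lcm of the cyclic orders; pairwise coprime => product.
3^3*13^2=27*169=4563


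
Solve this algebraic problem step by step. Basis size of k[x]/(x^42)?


Basis: 1,x,...,x^41
dim=42


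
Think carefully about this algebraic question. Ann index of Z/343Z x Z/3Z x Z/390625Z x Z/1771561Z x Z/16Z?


Exponent = lcm of the cyclic orders; pairwise coprime => product.
7^3*3^1*5^8*11^6*2^4=343*3*390625*1771561*16=11393351681250000


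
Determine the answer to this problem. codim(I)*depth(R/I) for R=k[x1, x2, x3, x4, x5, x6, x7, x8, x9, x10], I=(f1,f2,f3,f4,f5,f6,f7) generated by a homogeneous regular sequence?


codim=7, depth=dim(R/I)=10-7=3
Product=7*3=21


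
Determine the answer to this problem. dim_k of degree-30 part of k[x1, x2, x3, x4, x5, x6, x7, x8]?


C(d+n-1,n-1)=C(37,7)=10295472


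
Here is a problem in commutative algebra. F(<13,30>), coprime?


gcd(13,30)=1 => F=ab-a-b=13*30-13-30=390-43=347


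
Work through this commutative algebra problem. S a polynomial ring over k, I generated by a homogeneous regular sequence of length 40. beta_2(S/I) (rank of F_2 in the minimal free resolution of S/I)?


Regular sequence => Koszul complex is the minimal free resolution.
Syz_1 minimally generated by Koszul relations f_i*e_j - f_j*e_i (i<j): mu(Syz_1) = beta_2 = C(m,2) = m(m-1)/2
m=40
40*39/2 = 780


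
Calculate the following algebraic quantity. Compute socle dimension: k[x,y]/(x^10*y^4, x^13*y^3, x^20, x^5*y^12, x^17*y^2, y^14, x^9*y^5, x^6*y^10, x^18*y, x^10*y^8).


Socle = ann(m) = span of standard monomials u with x*u, y*u in I (staircase corners).
Redundant generators: x^10*y^8
Minimal generators: x^20, x^18*y, x^17*y^2, x^13*y^3, x^10*y^4, x^9*y^5, x^6*y^10, x^5*y^12, y^14
Corners: x^4y^13, x^5y^11, x^8y^9, x^9y^4, x^12y^3, x^16y^2, x^17y, x^19
Socle dim=8


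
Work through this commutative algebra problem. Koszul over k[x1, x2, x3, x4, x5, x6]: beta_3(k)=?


C(n,i)=C(6,3)=20


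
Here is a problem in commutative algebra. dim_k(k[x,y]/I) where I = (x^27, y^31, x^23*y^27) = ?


k[x,y]/I, I = (x^27, y^31, x^23*y^27)
Rect: 27x31=837. Corner: (27-23)x(31-27)=16.
dim = 837-16 = 821


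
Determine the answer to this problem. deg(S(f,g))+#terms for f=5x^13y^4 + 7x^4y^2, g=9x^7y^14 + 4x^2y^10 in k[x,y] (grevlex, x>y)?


LT(f)=5x^13y^4, LT(g)=9x^7y^14
lcm(LM)=x^13y^14
S(f,g) (scaled by 45 to clear denominators) = 9y^10*f - 5x^6*g = -20x^8y^10 + 63x^4y^12
2 terms, deg 18.
18+2=20


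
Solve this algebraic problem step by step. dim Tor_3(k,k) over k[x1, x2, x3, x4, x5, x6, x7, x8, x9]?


Koszul: C(n,i)=C(9,3)=84


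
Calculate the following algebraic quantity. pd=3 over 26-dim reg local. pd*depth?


pd+depth=26
depth=26-3=23
pd*depth=3*23=69


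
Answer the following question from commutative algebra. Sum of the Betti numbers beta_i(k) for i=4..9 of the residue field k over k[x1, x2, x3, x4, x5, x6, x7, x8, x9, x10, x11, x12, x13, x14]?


Koszul resolution: beta_i(k)=C(n,i), n=14
C(14,4)=1001, C(14,5)=2002, C(14,6)=3003, C(14,7)=3432, C(14,8)=3003, C(14,9)=2002
Sum=14443


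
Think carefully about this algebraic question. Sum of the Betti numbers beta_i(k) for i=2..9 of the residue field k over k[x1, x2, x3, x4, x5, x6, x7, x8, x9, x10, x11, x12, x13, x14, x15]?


Koszul resolution: beta_i(k)=C(n,i), n=15
C(15,2)=105, C(15,3)=455, C(15,4)=1365, C(15,5)=3003, C(15,6)=5005, C(15,7)=6435, C(15,8)=6435, C(15,9)=5005
Sum=27808


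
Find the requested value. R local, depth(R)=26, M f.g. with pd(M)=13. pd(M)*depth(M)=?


pd+depth=26
depth=26-13=13
pd*depth=13*13=169


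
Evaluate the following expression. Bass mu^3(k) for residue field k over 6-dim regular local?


C(n,i)=C(6,3)=20


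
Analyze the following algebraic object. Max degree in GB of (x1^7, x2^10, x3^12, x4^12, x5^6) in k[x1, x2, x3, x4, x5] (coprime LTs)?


Pure powers, coprime LTs => already GB.
Degrees: 7, 10, 12, 12, 6
Max=12


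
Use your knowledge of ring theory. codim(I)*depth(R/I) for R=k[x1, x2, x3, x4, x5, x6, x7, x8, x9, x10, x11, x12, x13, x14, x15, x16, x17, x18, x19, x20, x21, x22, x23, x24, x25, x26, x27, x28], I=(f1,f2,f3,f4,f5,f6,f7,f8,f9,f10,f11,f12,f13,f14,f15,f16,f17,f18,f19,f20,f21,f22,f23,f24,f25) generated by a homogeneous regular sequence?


codim=25, depth=dim(R/I)=28-25=3
Product=25*3=75


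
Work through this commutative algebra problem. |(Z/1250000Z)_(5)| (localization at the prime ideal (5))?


5-primary part: 1250000=5^7*16
Size=5^7=78125


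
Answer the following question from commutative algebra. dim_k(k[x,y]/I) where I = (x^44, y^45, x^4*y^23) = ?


k[x,y]/I, I = (x^44, y^45, x^4*y^23)
Rect: 44x45=1980. Corner: (44-4)x(45-23)=880.
dim = 1980-880 = 1100


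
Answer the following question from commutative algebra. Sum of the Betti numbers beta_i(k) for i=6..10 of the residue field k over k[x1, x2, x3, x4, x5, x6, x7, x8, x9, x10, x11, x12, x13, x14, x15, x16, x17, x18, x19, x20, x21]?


Koszul resolution: beta_i(k)=C(n,i), n=21
C(21,6)=54264, C(21,7)=116280, C(21,8)=203490, C(21,9)=293930, C(21,10)=352716
Sum=1020680


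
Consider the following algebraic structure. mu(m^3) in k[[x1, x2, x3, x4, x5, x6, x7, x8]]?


C(n+d-1,d)=C(10,3)=120


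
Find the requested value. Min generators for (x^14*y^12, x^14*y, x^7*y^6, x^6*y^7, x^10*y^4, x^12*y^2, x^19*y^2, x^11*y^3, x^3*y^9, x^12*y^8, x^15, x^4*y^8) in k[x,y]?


Remove redundant (divisible by others).
x^19*y^2 redundant.
x^12*y^8 redundant.
x^14*y^12 redundant.
Min: x^15, x^14*y, x^12*y^2, x^11*y^3, x^10*y^4, x^7*y^6, x^6*y^7, x^4*y^8, x^3*y^9
Count=9


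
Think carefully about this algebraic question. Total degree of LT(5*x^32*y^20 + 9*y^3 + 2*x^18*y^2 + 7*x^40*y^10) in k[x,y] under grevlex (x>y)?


LT: 5*x^32*y^20
deg_x=32, deg_y=20
Total=32+20=52


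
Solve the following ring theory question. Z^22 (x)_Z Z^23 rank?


rank(M(x)N) = rank(M)*rank(N)
22*23 = 506


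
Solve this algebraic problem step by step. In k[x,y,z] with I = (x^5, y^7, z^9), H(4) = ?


Need i<5, j<7, k<9 with i+j+k=4.
For each i, j ranges over max(0,4-i-8)..min(6,4-i):
  i=0: j in [0,4] -> 5
  i=1: j in [0,3] -> 4
  i=2: j in [0,2] -> 3
  i=3: j in [0,1] -> 2
  i=4: j in [0,0] -> 1
H(4) = 5+4+3+2+1 = 15


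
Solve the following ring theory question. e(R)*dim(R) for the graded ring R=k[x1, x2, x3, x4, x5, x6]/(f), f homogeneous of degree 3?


e(R)=deg(f)=3, dim(R)=6-1=5
e*dim=3*5=15


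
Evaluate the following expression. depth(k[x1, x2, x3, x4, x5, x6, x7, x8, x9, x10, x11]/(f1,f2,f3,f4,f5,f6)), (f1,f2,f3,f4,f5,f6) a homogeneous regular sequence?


depth(R)=11
depth(R/I)=11-6=5


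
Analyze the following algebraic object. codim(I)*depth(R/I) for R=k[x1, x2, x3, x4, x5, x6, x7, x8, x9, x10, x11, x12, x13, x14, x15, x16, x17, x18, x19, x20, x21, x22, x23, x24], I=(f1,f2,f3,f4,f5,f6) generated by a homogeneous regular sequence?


codim=6, depth=dim(R/I)=24-6=18
Product=6*18=108


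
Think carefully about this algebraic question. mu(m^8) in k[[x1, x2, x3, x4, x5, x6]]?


C(n+d-1,d)=C(13,8)=1287


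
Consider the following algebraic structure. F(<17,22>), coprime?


gcd(17,22)=1 => F=ab-a-b=17*22-17-22=374-39=335


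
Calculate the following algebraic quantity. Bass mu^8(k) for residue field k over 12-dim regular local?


C(n,i)=C(12,8)=495


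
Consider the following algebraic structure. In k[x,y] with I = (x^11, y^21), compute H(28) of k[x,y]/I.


k[x,y], I = (x^11, y^21), d = 28
Need i < 11 and d-i < 21.
Range: 8 <= i <= 10.
H(28) = 3


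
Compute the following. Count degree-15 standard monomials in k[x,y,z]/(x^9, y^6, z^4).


Need i<9, j<6, k<4 with i+j+k=15.
For each i, j ranges over max(0,15-i-3)..min(5,15-i):
  i=0: j in [12,5] -> 0
  i=1: j in [11,5] -> 0
  i=2: j in [10,5] -> 0
  i=3: j in [9,5] -> 0
  i=4: j in [8,5] -> 0
  i=5: j in [7,5] -> 0
  i=6: j in [6,5] -> 0
  i=7: j in [5,5] -> 1
  i=8: j in [4,5] -> 2
H(15) = 0+0+0+0+0+0+0+1+2 = 3


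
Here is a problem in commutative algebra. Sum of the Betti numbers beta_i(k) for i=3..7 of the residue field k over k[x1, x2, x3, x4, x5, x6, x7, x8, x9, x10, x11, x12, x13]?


Koszul resolution: beta_i(k)=C(n,i), n=13
C(13,3)=286, C(13,4)=715, C(13,5)=1287, C(13,6)=1716, C(13,7)=1716
Sum=5720


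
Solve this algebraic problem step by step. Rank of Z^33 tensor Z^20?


rank(M(x)N) = rank(M)*rank(N)
33*20 = 660


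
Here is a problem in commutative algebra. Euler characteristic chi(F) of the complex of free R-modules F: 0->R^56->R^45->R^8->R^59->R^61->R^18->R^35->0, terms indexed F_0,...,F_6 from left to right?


chi = sum (-1)^i * rank:
(-1)^0*56=56
(-1)^1*45=-45
(-1)^2*8=8
(-1)^3*59=-59
(-1)^4*61=61
(-1)^5*18=-18
(-1)^6*35=35
chi=38


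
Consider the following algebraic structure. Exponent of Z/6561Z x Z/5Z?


Exponent = lcm of the cyclic orders; pairwise coprime => product.
3^8*5^1=6561*5=32805


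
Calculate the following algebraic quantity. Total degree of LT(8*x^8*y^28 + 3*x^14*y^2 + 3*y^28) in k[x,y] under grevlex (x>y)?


LT: 8*x^8*y^28
deg_x=8, deg_y=28
Total=8+28=36


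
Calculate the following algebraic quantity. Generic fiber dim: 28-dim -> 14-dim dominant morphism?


dim(fiber)=dim(X)-dim(Y)=28-14=14


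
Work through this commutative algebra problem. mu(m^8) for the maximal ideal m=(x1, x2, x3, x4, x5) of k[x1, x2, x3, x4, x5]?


Graded Nakayama: mu(m^d) = dim_k (m^d/m^(d+1)) = #degree-8 monomials in 5 vars
C(n+d-1,d)=C(12,8)=495


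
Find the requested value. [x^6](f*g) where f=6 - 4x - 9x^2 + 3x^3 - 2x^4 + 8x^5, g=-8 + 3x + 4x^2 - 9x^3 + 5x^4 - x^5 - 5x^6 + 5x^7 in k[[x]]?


[x^6] = sum a_i*b_j, i+j=6
  6*-5=-30
  -4*-1=4
  -9*5=-45
  3*-9=-27
  -2*4=-8
  8*3=24
Sum=-82


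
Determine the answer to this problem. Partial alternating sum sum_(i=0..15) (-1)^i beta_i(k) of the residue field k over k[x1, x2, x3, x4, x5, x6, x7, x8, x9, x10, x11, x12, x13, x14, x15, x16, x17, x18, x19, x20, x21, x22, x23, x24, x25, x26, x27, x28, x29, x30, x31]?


Koszul resolution: beta_i(k)=C(n,i), n=31
sum_(i=0..p) (-1)^i C(n,i) = (-1)^p C(n-1,p)
(-1)^15*C(30,15) = (-1)^15*155117520 = -155117520


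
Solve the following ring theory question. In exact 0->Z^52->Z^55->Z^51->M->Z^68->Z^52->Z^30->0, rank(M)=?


Alt sum=0:
(-1)^0*52 + (-1)^1*55 + (-1)^2*51 + (-1)^3*? + (-1)^4*68 + (-1)^5*52 + (-1)^6*30=0
rank(M)=94


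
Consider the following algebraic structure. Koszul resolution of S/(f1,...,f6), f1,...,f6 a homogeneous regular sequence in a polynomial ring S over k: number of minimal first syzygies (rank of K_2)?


Regular sequence => Koszul complex is the minimal free resolution.
Syz_1 minimally generated by Koszul relations f_i*e_j - f_j*e_i (i<j): mu(Syz_1) = beta_2 = C(m,2) = m(m-1)/2
m=6
6*5/2 = 15


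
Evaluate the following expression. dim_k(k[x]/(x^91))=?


Basis: 1,x,...,x^90
dim=91


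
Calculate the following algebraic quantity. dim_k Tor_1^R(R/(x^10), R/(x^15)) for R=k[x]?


Tor_1(R/I,R/J)=(I cap J)/IJ=(x^15)/(x^25)
dim=25-15=min(10,15)=10


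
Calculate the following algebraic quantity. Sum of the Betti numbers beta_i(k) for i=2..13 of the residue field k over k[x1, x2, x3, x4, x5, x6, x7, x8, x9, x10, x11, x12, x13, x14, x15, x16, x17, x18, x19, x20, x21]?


Koszul resolution: beta_i(k)=C(n,i), n=21
C(21,2)=210, C(21,3)=1330, C(21,4)=5985, C(21,5)=20349, C(21,6)=54264, C(21,7)=116280, C(21,8)=203490, C(21,9)=293930, C(21,10)=352716, C(21,11)=352716, C(21,12)=293930, C(21,13)=203490
Sum=1898690


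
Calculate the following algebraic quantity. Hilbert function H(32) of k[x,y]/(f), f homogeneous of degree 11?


H(t)=d for t>=d-1.
d=11, t=32
H(32)=11


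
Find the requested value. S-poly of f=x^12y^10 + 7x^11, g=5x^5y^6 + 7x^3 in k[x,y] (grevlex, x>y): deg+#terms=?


LT(f)=x^12y^10, LT(g)=5x^5y^6
lcm(LM)=x^12y^10
S(f,g) (scaled by 5 to clear denominators) = 5*f - x^7y^4*g = -7x^10y^4 + 35x^11
2 terms, deg 14.
14+2=16


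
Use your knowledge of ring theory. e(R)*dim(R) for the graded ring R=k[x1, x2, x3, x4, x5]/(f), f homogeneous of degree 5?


e(R)=deg(f)=5, dim(R)=5-1=4
e*dim=5*4=20


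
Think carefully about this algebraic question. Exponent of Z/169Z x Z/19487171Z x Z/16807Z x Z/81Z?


Exponent = lcm of the cyclic orders; pairwise coprime => product.
13^2*11^7*7^5*3^4=169*19487171*16807*81=4483433367345933


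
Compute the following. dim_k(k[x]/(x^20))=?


Basis: 1,x,...,x^19
dim=20


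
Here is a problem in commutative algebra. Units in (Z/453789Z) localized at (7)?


Local ring = Z/16807Z.
phi(16807) = 7^4*(7-1) = 14406


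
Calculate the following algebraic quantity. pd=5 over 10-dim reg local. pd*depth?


pd+depth=10
depth=10-5=5
pd*depth=5*5=25


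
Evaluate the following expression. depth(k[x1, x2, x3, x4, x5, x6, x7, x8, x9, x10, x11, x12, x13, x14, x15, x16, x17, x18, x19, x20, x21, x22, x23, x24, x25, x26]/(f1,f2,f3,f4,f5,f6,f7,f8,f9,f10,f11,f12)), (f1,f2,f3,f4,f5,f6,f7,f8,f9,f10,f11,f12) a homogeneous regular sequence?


depth(R)=26
depth(R/I)=26-12=14


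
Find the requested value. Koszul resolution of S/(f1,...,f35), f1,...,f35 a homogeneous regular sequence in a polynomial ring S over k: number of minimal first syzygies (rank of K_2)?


Regular sequence => Koszul complex is the minimal free resolution.
Syz_1 minimally generated by Koszul relations f_i*e_j - f_j*e_i (i<j): mu(Syz_1) = beta_2 = C(m,2) = m(m-1)/2
m=35
35*34/2 = 595


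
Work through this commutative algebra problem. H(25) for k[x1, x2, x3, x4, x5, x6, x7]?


C(d+n-1,n-1)=C(31,6)=736281


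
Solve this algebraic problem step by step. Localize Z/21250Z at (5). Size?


5-primary part: 21250=5^4*34
Size=5^4=625


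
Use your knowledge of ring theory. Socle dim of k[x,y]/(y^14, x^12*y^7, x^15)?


Socle = ann(m) = span of standard monomials u with x*u, y*u in I (staircase corners).
Minimal generators: x^15, x^12*y^7, y^14
Corners: x^11y^13, x^14y^6
Socle dim=2


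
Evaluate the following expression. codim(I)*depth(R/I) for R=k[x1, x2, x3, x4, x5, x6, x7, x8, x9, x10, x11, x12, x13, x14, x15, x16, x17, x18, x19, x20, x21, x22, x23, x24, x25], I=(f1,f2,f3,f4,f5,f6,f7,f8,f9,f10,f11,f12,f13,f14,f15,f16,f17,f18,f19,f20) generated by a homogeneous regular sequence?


codim=20, depth=dim(R/I)=25-20=5
Product=20*5=100


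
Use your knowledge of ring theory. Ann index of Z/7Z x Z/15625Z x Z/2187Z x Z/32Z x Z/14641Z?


Exponent = lcm of the cyclic orders; pairwise coprime => product.
7^1*5^6*3^7*2^5*11^4=7*15625*2187*32*14641=112069534500000


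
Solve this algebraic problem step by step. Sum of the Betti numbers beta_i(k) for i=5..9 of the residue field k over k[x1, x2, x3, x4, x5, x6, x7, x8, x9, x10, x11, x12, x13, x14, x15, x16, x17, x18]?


Koszul resolution: beta_i(k)=C(n,i), n=18
C(18,5)=8568, C(18,6)=18564, C(18,7)=31824, C(18,8)=43758, C(18,9)=48620
Sum=151334


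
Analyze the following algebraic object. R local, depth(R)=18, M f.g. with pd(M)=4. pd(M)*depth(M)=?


pd+depth=18
depth=18-4=14
pd*depth=4*14=56


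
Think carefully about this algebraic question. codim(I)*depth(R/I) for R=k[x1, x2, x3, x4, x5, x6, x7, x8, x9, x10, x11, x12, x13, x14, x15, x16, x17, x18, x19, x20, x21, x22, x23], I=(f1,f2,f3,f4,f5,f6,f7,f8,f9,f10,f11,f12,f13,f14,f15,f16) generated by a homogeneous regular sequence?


codim=16, depth=dim(R/I)=23-16=7
Product=16*7=112


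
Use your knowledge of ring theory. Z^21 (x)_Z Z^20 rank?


rank(M(x)N) = rank(M)*rank(N)
21*20 = 420


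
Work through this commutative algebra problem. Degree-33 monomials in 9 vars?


C(d+n-1,n-1)=C(41,8)=95548245


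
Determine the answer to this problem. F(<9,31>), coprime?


gcd(9,31)=1 => F=ab-a-b=9*31-9-31=279-40=239


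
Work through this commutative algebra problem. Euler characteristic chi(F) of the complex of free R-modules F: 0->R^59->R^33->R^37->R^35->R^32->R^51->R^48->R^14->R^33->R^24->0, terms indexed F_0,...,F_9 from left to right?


chi = sum (-1)^i * rank:
(-1)^0*59=59
(-1)^1*33=-33
(-1)^2*37=37
(-1)^3*35=-35
(-1)^4*32=32
(-1)^5*51=-51
(-1)^6*48=48
(-1)^7*14=-14
(-1)^8*33=33
(-1)^9*24=-24
chi=52


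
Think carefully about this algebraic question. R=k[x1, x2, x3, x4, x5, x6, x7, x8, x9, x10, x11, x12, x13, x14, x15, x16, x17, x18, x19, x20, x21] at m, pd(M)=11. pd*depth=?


pd+depth=21
depth=21-11=10
pd*depth=11*10=110


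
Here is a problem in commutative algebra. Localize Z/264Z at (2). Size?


2-primary part: 264=2^3*33
Size=2^3=8


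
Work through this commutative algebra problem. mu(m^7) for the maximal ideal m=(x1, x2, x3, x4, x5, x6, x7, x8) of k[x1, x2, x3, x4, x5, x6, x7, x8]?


Graded Nakayama: mu(m^d) = dim_k (m^d/m^(d+1)) = #degree-7 monomials in 8 vars
C(n+d-1,d)=C(14,7)=3432


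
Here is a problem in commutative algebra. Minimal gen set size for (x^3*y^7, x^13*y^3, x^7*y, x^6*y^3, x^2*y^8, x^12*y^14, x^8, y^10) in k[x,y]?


Remove redundant (divisible by others).
x^13*y^3 redundant.
x^12*y^14 redundant.
Min: x^8, x^7*y, x^6*y^3, x^3*y^7, x^2*y^8, y^10
Count=6


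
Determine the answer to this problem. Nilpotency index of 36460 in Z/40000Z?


36460^k mod 40000:
k=1: 36460
k=2: 11600
k=3: 16000
k=4: 0
First zero at k = 4


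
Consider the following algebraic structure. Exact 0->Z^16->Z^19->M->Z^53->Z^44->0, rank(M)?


Alt sum=0:
(-1)^0*16 + (-1)^1*19 + (-1)^2*? + (-1)^3*53 + (-1)^4*44=0
rank(M)=12


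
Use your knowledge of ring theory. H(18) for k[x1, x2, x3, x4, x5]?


C(d+n-1,n-1)=C(22,4)=7315


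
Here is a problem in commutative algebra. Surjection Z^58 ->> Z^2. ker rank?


rank(ker) = 58-2 = 56


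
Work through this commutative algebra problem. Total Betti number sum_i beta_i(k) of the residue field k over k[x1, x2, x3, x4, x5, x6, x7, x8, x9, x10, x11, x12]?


Koszul resolution: beta_i(k)=C(n,i), n=12
sum_i C(12,i) = 2^12 = 4096


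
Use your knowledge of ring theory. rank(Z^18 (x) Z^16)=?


rank(M(x)N) = rank(M)*rank(N)
18*16 = 288


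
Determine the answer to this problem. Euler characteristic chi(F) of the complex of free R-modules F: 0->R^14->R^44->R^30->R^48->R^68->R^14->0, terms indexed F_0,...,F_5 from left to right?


chi = sum (-1)^i * rank:
(-1)^0*14=14
(-1)^1*44=-44
(-1)^2*30=30
(-1)^3*48=-48
(-1)^4*68=68
(-1)^5*14=-14
chi=6


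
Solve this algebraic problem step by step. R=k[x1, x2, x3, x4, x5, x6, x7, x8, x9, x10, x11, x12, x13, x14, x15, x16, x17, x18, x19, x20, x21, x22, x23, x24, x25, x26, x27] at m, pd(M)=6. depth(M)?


pd+depth=depth(R)=27
depth=27-6=21


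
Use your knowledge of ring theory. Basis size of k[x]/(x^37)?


Basis: 1,x,...,x^36
dim=37


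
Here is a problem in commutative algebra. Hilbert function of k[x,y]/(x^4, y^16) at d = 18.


k[x,y], I = (x^4, y^16), d = 18
Need i < 4 and d-i < 16.
Range: 3 <= i <= 3.
H(18) = 1


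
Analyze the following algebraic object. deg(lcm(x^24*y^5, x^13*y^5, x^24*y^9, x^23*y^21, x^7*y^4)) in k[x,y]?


lcm = componentwise max:
x: max(24,13,24,23,7)=24
y: max(5,5,9,21,4)=21
Total=24+21=45


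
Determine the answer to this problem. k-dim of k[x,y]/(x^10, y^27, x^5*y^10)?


k[x,y]/I, I = (x^10, y^27, x^5*y^10)
Rect: 10x27=270. Corner: (10-5)x(27-10)=85.
dim = 270-85 = 185


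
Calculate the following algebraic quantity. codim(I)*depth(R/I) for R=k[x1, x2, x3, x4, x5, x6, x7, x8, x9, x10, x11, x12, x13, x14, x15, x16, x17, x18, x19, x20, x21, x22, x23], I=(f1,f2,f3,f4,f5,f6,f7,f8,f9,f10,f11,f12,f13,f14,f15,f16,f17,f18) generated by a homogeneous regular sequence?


codim=18, depth=dim(R/I)=23-18=5
Product=18*5=90


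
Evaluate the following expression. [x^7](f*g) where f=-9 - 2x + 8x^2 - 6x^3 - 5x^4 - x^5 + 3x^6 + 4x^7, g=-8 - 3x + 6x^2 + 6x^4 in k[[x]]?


[x^7] = sum a_i*b_j, i+j=7
  -6*6=-36
  -1*6=-6
  3*-3=-9
  4*-8=-32
Sum=-83


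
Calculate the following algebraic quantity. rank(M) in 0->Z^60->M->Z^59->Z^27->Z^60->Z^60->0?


Alt sum=0:
(-1)^0*60 + (-1)^1*? + (-1)^2*59 + (-1)^3*27 + (-1)^4*60 + (-1)^5*60=0
rank(M)=92


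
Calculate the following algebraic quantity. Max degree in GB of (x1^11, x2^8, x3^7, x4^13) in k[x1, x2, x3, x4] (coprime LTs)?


Pure powers, coprime LTs => already GB.
Degrees: 11, 8, 7, 13
Max=13


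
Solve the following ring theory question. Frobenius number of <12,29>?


gcd(12,29)=1 => F=ab-a-b=12*29-12-29=348-41=307


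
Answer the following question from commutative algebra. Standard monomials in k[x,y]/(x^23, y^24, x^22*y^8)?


k[x,y]/I, I = (x^23, y^24, x^22*y^8)
Rect: 23x24=552. Corner: (23-22)x(24-8)=16.
dim = 552-16 = 536


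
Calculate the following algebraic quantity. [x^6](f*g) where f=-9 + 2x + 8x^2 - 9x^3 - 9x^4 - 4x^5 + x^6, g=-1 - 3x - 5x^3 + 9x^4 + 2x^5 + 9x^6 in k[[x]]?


[x^6] = sum a_i*b_j, i+j=6
  -9*9=-81
  2*2=4
  8*9=72
  -9*-5=45
  -4*-3=12
  1*-1=-1
Sum=51


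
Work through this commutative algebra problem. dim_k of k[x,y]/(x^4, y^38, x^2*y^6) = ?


k[x,y]/I, I = (x^4, y^38, x^2*y^6)
Rect: 4x38=152. Corner: (4-2)x(38-6)=64.
dim = 152-64 = 88


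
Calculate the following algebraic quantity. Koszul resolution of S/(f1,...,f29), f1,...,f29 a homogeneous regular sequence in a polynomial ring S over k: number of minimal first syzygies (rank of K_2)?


Regular sequence => Koszul complex is the minimal free resolution.
Syz_1 minimally generated by Koszul relations f_i*e_j - f_j*e_i (i<j): mu(Syz_1) = beta_2 = C(m,2) = m(m-1)/2
m=29
29*28/2 = 406


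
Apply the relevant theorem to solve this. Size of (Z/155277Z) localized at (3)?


3-primary part: 155277=3^7*71
Size=3^7=2187


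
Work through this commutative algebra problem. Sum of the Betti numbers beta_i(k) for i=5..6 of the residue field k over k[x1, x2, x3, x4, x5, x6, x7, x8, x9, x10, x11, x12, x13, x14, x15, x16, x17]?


Koszul resolution: beta_i(k)=C(n,i), n=17
C(17,5)=6188, C(17,6)=12376
Sum=18564


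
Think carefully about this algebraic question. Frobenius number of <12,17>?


gcd(12,17)=1 => F=ab-a-b=12*17-12-17=204-29=175


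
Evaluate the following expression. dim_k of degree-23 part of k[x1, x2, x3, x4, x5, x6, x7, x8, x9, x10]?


C(d+n-1,n-1)=C(32,9)=28048800


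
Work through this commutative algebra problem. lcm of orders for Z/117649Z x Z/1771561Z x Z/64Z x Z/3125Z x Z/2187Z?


Exponent = lcm of the cyclic orders; pairwise coprime => product.
7^6*11^6*2^6*5^5*3^7=117649*1771561*64*3125*2187=91163949050928600000


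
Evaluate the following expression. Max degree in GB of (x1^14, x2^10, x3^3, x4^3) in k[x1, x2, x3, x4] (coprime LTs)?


Pure powers, coprime LTs => already GB.
Degrees: 14, 10, 3, 3
Max=14


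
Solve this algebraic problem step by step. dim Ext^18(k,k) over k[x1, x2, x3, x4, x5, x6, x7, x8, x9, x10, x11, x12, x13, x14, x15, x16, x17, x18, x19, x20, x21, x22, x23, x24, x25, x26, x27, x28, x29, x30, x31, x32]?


C(n,i)=C(32,18)=471435600


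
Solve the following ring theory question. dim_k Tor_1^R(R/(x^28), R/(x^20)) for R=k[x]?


Tor_1(R/I,R/J)=(I cap J)/IJ=(x^28)/(x^48)
dim=48-28=min(28,20)=20


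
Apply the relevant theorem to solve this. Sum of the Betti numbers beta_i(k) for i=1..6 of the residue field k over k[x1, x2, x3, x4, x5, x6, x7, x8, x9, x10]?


Koszul resolution: beta_i(k)=C(n,i), n=10
C(10,1)=10, C(10,2)=45, C(10,3)=120, C(10,4)=210, C(10,5)=252, C(10,6)=210
Sum=847


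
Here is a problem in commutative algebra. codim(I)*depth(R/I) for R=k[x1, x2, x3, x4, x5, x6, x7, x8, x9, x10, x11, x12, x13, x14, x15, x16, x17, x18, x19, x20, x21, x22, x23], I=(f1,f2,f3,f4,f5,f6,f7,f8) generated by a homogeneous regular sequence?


codim=8, depth=dim(R/I)=23-8=15
Product=8*15=120


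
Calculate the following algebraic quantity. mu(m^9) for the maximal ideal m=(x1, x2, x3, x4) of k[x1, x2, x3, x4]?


Graded Nakayama: mu(m^d) = dim_k (m^d/m^(d+1)) = #degree-9 monomials in 4 vars
C(n+d-1,d)=C(12,9)=220


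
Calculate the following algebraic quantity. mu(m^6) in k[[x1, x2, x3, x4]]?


C(n+d-1,d)=C(9,6)=84


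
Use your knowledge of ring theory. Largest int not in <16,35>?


gcd(16,35)=1 => F=ab-a-b=16*35-16-35=560-51=509


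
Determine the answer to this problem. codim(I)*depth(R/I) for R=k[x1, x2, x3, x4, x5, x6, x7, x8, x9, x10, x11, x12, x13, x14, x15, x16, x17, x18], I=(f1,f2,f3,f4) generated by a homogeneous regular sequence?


codim=4, depth=dim(R/I)=18-4=14
Product=4*14=56


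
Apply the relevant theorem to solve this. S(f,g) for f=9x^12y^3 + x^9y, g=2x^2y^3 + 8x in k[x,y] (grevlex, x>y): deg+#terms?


LT(f)=9x^12y^3, LT(g)=2x^2y^3
lcm(LM)=x^12y^3
S(f,g) (scaled by 18 to clear denominators) = 2*f - 9x^10*g = -72x^11 + 2x^9y
2 terms, deg 11.
11+2=13


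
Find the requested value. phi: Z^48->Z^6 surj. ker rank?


rank(ker) = 48-6 = 42


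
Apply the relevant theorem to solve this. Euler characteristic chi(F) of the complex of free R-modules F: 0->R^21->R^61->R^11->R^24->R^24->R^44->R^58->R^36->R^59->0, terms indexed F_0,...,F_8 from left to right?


chi = sum (-1)^i * rank:
(-1)^0*21=21
(-1)^1*61=-61
(-1)^2*11=11
(-1)^3*24=-24
(-1)^4*24=24
(-1)^5*44=-44
(-1)^6*58=58
(-1)^7*36=-36
(-1)^8*59=59
chi=8


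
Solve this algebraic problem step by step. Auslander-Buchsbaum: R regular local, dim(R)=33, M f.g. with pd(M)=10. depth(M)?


pd+depth=depth(R)=33
depth=33-10=23


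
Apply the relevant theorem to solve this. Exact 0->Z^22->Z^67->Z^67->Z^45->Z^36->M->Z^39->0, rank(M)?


Alt sum=0:
(-1)^0*22 + (-1)^1*67 + (-1)^2*67 + (-1)^3*45 + (-1)^4*36 + (-1)^5*? + (-1)^6*39=0
rank(M)=52


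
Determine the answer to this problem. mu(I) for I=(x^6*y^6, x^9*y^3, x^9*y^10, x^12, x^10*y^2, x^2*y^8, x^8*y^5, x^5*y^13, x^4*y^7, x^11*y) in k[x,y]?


Remove redundant (divisible by others).
x^5*y^13 redundant.
x^9*y^10 redundant.
Min: x^12, x^11*y, x^10*y^2, x^9*y^3, x^8*y^5, x^6*y^6, x^4*y^7, x^2*y^8
Count=8


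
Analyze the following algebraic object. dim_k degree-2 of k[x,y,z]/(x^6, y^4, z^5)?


Need i<6, j<4, k<5 with i+j+k=2.
For each i, j ranges over max(0,2-i-4)..min(3,2-i):
  i=0: j in [0,2] -> 3
  i=1: j in [0,1] -> 2
  i=2: j in [0,0] -> 1
H(2) = 3+2+1 = 6


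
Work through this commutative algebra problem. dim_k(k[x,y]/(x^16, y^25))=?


Basis: x^i*y^j, i<16, j<25
16*25=400


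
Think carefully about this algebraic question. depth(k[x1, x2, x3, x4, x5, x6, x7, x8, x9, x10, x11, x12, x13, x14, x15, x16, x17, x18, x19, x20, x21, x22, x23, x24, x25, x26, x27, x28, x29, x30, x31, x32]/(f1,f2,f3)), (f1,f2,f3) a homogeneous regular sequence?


depth(R)=32
depth(R/I)=32-3=29


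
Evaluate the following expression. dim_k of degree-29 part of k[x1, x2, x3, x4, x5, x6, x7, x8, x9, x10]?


C(d+n-1,n-1)=C(38,9)=163011640


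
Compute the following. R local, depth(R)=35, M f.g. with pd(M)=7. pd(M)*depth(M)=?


pd+depth=35
depth=35-7=28
pd*depth=7*28=196


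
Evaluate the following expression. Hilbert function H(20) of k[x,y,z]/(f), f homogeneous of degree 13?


C(22,2)-C(9,2)=231-36=195


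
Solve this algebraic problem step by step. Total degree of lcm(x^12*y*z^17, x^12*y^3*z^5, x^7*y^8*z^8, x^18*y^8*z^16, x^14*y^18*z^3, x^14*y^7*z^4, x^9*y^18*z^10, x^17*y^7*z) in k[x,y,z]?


lcm = componentwise max:
x: max(12,12,7,18,14,14,9,17)=18
y: max(1,3,8,8,18,7,18,7)=18
z: max(17,5,8,16,3,4,10,1)=17
Total=18+18+17=53


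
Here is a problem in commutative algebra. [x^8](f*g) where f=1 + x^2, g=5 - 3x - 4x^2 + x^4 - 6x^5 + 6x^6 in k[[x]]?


[x^8] = sum a_i*b_j, i+j=8
  1*6=6
Sum=6


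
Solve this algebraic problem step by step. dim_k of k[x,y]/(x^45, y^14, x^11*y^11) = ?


k[x,y]/I, I = (x^45, y^14, x^11*y^11)
Rect: 45x14=630. Corner: (45-11)x(14-11)=102.
dim = 630-102 = 528


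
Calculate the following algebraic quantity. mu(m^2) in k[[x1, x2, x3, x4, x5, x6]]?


C(n+d-1,d)=C(7,2)=21


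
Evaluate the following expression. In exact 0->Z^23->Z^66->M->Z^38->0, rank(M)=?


Alt sum=0:
(-1)^0*23 + (-1)^1*66 + (-1)^2*? + (-1)^3*38=0
rank(M)=81


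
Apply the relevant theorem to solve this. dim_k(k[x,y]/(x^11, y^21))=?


Basis: x^i*y^j, i<11, j<21
11*21=231


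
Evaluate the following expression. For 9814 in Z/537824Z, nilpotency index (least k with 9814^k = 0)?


9814^k mod 537824:
k=1: 9814
k=2: 44100
k=3: 386904
k=4: 38416
k=5: 0
First zero at k = 5


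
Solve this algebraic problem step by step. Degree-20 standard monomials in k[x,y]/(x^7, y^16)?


k[x,y], I = (x^7, y^16), d = 20
Need i < 7 and d-i < 16.
Range: 5 <= i <= 6.
H(20) = 2


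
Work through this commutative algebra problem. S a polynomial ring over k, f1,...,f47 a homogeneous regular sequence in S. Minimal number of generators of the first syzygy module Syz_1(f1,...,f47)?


Regular sequence => Koszul complex is the minimal free resolution.
Syz_1 minimally generated by Koszul relations f_i*e_j - f_j*e_i (i<j): mu(Syz_1) = beta_2 = C(m,2) = m(m-1)/2
m=47
47*46/2 = 1081


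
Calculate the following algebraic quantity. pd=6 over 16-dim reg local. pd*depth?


pd+depth=16
depth=16-6=10
pd*depth=6*10=60


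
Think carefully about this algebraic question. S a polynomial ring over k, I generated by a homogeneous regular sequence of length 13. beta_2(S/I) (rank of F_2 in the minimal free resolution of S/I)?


Regular sequence => Koszul complex is the minimal free resolution.
Syz_1 minimally generated by Koszul relations f_i*e_j - f_j*e_i (i<j): mu(Syz_1) = beta_2 = C(m,2) = m(m-1)/2
m=13
13*12/2 = 78


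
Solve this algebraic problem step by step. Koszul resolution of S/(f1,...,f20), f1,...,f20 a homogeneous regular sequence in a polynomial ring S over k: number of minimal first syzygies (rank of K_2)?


Regular sequence => Koszul complex is the minimal free resolution.
Syz_1 minimally generated by Koszul relations f_i*e_j - f_j*e_i (i<j): mu(Syz_1) = beta_2 = C(m,2) = m(m-1)/2
m=20
20*19/2 = 190


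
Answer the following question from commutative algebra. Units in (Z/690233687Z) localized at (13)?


Local ring = Z/62748517Z.
phi(62748517) = 13^6*(13-1) = 57921708


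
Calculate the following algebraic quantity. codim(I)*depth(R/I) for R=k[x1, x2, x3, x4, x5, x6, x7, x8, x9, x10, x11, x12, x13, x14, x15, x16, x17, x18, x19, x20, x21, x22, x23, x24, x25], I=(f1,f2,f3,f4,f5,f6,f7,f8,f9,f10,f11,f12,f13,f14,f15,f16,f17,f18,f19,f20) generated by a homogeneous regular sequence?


codim=20, depth=dim(R/I)=25-20=5
Product=20*5=100


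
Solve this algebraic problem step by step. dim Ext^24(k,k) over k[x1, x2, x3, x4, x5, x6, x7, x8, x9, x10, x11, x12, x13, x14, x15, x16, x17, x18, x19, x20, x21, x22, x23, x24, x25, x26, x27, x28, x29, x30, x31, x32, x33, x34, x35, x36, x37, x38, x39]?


C(n,i)=C(39,24)=25140840660


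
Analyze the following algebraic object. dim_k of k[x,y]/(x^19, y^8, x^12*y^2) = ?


k[x,y]/I, I = (x^19, y^8, x^12*y^2)
Rect: 19x8=152. Corner: (19-12)x(8-2)=42.
dim = 152-42 = 110


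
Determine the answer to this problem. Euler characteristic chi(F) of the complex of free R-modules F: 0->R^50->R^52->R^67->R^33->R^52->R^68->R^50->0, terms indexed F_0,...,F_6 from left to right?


chi = sum (-1)^i * rank:
(-1)^0*50=50
(-1)^1*52=-52
(-1)^2*67=67
(-1)^3*33=-33
(-1)^4*52=52
(-1)^5*68=-68
(-1)^6*50=50
chi=66


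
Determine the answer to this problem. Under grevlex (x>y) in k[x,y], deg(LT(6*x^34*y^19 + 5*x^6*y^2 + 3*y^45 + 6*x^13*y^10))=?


LT: 6*x^34*y^19
deg_x=34, deg_y=19
Total=34+19=53


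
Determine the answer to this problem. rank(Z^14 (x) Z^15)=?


rank(M(x)N) = rank(M)*rank(N)
14*15 = 210
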